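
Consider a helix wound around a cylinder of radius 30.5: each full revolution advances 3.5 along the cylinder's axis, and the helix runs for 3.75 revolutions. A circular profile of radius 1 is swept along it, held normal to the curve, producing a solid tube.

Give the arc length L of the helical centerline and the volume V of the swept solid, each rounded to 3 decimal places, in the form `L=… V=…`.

2πR = 2π·30.5 = 191.637152
per-turn = √(191.637152² + 3.5²) = √(36724.7980 + 12.25) = √36737.0480 = 191.669111
L = 3.75 × 191.669111 = 718.759165
V = π·1² × L = 3.141593 × 718.759165 = 2258.048512

L=718.759 V=2258.049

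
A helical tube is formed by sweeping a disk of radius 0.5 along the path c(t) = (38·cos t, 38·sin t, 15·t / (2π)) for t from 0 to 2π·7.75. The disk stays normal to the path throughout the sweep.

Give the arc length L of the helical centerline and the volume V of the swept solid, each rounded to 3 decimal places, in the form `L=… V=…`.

2πR = 2π·38 = 238.761042
per-turn = √(238.761042² + 15²) = √(57006.8350 + 225) = √57231.8350 = 239.231760
L = 7.75 × 239.231760 = 1854.046140
V = π·0.5² × L = 0.785398 × 1854.046140 = 1456.164434

L=1854.046 V=1456.164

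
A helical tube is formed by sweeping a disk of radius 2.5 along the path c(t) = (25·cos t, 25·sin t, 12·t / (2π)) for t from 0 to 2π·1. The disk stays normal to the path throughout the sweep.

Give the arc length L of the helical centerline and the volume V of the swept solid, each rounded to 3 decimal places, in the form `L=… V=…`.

2πR = 2π·25 = 157.079633
per-turn = √(157.079633² + 12²) = √(24674.0110 + 144) = √24818.0110 = 157.537332
L = 1 × 157.537332 = 157.537332
V = π·2.5² × L = 19.634954 × 157.537332 = 3093.238282

L=157.537 V=3093.238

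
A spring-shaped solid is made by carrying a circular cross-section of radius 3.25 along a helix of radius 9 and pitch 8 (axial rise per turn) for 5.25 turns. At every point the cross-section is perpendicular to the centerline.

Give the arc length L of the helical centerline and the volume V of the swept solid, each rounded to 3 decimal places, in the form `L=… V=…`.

2πR = 2π·9 = 56.548668
per-turn = √(56.548668² + 8²) = √(3197.7518 + 64) = √3261.7518 = 57.111749
L = 5.25 × 57.111749 = 299.836680
V = π·3.25² × L = 33.183072 × 299.836680 = 9949.502263

L=299.837 V=9949.502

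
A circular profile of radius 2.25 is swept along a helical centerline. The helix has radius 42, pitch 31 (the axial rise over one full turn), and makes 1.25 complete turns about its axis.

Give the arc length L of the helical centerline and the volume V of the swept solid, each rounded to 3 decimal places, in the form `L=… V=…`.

2πR = 2π·42 = 263.893783
per-turn = √(263.893783² + 31²) = √(69639.9287 + 961) = √70600.9287 = 265.708353
L = 1.25 × 265.708353 = 332.135441
V = π·2.25² × L = 15.904313 × 332.135441 = 5282.385945

L=332.135 V=5282.386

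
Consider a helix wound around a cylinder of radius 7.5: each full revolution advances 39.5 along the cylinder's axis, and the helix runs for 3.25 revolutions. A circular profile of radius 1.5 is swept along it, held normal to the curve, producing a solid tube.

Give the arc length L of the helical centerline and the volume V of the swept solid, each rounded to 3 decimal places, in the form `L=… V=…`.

2πR = 2π·7.5 = 47.123890
per-turn = √(47.123890² + 39.5²) = √(2220.6610 + 1560.25) = √3780.9110 = 61.489113
L = 3.25 × 61.489113 = 199.839617
V = π·1.5² × L = 7.068583 × 199.839617 = 1412.583010

L=199.840 V=1412.583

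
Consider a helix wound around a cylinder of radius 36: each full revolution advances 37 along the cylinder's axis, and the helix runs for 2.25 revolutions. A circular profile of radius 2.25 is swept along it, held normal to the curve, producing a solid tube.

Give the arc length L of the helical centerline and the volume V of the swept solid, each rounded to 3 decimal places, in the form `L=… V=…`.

2πR = 2π·36 = 226.194671
per-turn = √(226.194671² + 37²) = √(51164.0292 + 1369) = √52533.0292 = 229.200849
L = 2.25 × 229.200849 = 515.701910
V = π·2.25² × L = 15.904313 × 515.701910 = 8201.884499

L=515.702 V=8201.884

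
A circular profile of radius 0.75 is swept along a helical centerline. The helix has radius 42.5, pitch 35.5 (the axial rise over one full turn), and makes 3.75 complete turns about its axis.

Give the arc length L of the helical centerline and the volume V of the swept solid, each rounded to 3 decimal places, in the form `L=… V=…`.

2πR = 2π·42.5 = 267.035376
per-turn = √(267.035376² + 35.5²) = √(71307.8918 + 1260.25) = √72568.1418 = 269.384747
L = 3.75 × 269.384747 = 1010.192800
V = π·0.75² × L = 1.767146 × 1010.192800 = 1785.158033

L=1010.193 V=1785.158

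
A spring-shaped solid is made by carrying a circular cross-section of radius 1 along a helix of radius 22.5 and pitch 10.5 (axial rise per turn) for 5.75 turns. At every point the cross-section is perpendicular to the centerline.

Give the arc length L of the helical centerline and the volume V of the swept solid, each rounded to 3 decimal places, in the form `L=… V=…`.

L=815.126 V=2560.794

2πR = 2π·22.5 = 141.371669
per-turn = √(141.371669² + 10.5²) = √(19985.9489 + 110.25) = √20096.1989 = 141.761063
L = 5.75 × 141.761063 = 815.126111
V = π·1² × L = 3.141593 × 815.126111 = 2560.794201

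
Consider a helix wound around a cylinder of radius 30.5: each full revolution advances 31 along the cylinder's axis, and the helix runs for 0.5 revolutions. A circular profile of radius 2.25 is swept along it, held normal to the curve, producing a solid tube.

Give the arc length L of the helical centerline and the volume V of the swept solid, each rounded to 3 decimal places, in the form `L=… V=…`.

2πR = 2π·30.5 = 191.637152
per-turn = √(191.637152² + 31²) = √(36724.7980 + 961) = √37685.7980 = 194.128303
L = 0.5 × 194.128303 = 97.064151
V = π·2.25² × L = 15.904313 × 97.064151 = 1543.738627

L=97.064 V=1543.739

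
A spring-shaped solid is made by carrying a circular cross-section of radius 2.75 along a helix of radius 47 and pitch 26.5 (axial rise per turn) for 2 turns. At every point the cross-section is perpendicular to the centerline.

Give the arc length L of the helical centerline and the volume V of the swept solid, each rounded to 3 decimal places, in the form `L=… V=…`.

L=592.993 V=14088.494

2πR = 2π·47 = 295.309709
per-turn = √(295.309709² + 26.5²) = √(87207.8245 + 702.25) = √87910.0745 = 296.496331
L = 2 × 296.496331 = 592.992663
V = π·2.75² × L = 23.758294 × 592.992663 = 14088.494282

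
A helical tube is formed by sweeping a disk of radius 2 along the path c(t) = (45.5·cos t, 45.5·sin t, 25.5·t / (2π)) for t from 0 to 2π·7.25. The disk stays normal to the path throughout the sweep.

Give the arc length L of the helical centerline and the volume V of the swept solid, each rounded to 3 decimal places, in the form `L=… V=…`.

L=2080.895 V=26149.292

2πR = 2π·45.5 = 285.884931
per-turn = √(285.884931² + 25.5²) = √(81730.1940 + 650.25) = √82380.4440 = 287.019937
L = 7.25 × 287.019937 = 2080.894541
V = π·2² × L = 12.566371 × 2080.894541 = 26149.292010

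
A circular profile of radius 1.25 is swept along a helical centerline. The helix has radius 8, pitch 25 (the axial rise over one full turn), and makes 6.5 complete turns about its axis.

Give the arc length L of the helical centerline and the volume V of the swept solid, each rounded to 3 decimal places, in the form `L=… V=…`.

L=364.905 V=1791.225

2πR = 2π·8 = 50.265482
per-turn = √(50.265482² + 25²) = √(2526.6187 + 625) = √3151.6187 = 56.139280
L = 6.5 × 56.139280 = 364.905318
V = π·1.25² × L = 4.908739 × 364.905318 = 1791.224792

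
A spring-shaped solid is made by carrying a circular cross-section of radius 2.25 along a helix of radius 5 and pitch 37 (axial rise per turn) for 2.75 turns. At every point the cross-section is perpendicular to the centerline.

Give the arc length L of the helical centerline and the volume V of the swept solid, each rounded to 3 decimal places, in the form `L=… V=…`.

2πR = 2π·5 = 31.415927
per-turn = √(31.415927² + 37²) = √(986.9604 + 1369) = √2355.9604 = 48.538237
L = 2.75 × 48.538237 = 133.480151
V = π·2.25² × L = 15.904313 × 133.480151 = 2122.910082

L=133.480 V=2122.910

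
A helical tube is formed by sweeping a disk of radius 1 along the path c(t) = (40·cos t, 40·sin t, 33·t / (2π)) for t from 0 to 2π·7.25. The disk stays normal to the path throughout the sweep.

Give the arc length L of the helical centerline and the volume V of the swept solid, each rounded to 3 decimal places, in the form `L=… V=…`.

2πR = 2π·40 = 251.327412
per-turn = √(251.327412² + 33²) = √(63165.4682 + 1089) = √64254.4682 = 253.484651
L = 7.25 × 253.484651 = 1837.763718
V = π·1² × L = 3.141593 × 1837.763718 = 5773.504995

L=1837.764 V=5773.505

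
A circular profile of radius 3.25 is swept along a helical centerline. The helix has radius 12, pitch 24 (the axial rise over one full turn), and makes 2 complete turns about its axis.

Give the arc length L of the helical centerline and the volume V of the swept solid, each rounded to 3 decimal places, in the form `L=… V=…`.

L=158.252 V=5251.274

2πR = 2π·12 = 75.398224
per-turn = √(75.398224² + 24²) = √(5684.8921 + 576) = √6260.8921 = 79.125799
L = 2 × 79.125799 = 158.251599
V = π·3.25² × L = 33.183072 × 158.251599 = 5251.274263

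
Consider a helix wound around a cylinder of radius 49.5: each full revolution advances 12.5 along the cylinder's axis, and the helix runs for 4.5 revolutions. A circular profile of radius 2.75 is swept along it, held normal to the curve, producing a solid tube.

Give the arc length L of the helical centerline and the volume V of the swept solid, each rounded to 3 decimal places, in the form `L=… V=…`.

L=1400.709 V=33278.467

2πR = 2π·49.5 = 311.017673
per-turn = √(311.017673² + 12.5²) = √(96731.9927 + 156.25) = √96888.2427 = 311.268763
L = 4.5 × 311.268763 = 1400.709433
V = π·2.75² × L = 23.758294 × 1400.709433 = 33278.467135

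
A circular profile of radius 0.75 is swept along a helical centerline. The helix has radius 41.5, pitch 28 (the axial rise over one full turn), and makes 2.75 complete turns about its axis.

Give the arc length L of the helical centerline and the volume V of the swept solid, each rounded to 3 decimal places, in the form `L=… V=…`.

2πR = 2π·41.5 = 260.752190
per-turn = √(260.752190² + 28²) = √(67991.7047 + 784) = √68775.7047 = 262.251224
L = 2.75 × 262.251224 = 721.190867
V = π·0.75² × L = 1.767146 × 721.190867 = 1274.449461

L=721.191 V=1274.449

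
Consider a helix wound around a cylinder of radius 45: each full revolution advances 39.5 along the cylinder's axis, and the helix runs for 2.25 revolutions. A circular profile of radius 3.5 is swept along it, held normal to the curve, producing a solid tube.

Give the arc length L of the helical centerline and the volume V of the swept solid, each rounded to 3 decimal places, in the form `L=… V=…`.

2πR = 2π·45 = 282.743339
per-turn = √(282.743339² + 39.5²) = √(79943.7956 + 1560.25) = √81504.0456 = 285.489134
L = 2.25 × 285.489134 = 642.350552
V = π·3.5² × L = 38.484510 × 642.350552 = 24720.546229

L=642.351 V=24720.546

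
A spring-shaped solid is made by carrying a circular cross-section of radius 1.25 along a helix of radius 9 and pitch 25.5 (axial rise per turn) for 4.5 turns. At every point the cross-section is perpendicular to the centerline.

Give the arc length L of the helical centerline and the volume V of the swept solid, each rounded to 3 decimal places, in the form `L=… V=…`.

L=279.145 V=1370.251

2πR = 2π·9 = 56.548668
per-turn = √(56.548668² + 25.5²) = √(3197.7518 + 650.25) = √3848.0018 = 62.032264
L = 4.5 × 62.032264 = 279.145190
V = π·1.25² × L = 4.908739 × 279.145190 = 1370.250746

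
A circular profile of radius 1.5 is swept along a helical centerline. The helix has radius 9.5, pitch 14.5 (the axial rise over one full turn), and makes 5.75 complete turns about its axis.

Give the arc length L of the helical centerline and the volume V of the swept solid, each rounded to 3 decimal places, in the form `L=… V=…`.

2πR = 2π·9.5 = 59.690260
per-turn = √(59.690260² + 14.5²) = √(3562.9272 + 210.25) = √3773.1772 = 61.426193
L = 5.75 × 61.426193 = 353.200610
V = π·1.5² × L = 7.068583 × 353.200610 = 2496.627993

L=353.201 V=2496.628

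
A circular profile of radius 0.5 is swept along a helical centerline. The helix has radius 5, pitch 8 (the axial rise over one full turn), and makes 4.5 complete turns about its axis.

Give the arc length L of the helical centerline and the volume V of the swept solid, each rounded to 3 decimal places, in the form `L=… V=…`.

L=145.883 V=114.577

2πR = 2π·5 = 31.415927
per-turn = √(31.415927² + 8²) = √(986.9604 + 64) = √1050.9604 = 32.418520
L = 4.5 × 32.418520 = 145.883340
V = π·0.5² × L = 0.785398 × 145.883340 = 114.576507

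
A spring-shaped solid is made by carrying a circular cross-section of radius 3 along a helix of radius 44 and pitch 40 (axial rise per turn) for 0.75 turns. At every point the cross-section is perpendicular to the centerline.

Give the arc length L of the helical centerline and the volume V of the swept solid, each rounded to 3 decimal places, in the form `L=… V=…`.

2πR = 2π·44 = 276.460154
per-turn = √(276.460154² + 40²) = √(76430.2165 + 1600) = √78030.2165 = 279.338892
L = 0.75 × 279.338892 = 209.504169
V = π·3² × L = 28.274334 × 209.504169 = 5923.590820

L=209.504 V=5923.591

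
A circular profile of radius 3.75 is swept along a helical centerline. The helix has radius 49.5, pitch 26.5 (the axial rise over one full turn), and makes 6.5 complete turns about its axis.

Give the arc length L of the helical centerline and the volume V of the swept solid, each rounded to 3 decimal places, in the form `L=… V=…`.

2πR = 2π·49.5 = 311.017673
per-turn = √(311.017673² + 26.5²) = √(96731.9927 + 702.25) = √97434.2427 = 312.144586
L = 6.5 × 312.144586 = 2028.939811
V = π·3.75² × L = 44.178647 × 2028.939811 = 89635.815056

L=2028.940 V=89635.815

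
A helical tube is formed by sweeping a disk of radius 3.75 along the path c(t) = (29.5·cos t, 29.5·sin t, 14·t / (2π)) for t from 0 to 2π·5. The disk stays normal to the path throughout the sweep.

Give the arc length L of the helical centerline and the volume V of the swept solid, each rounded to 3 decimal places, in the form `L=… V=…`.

L=929.410 V=41060.061

2πR = 2π·29.5 = 185.353967
per-turn = √(185.353967² + 14²) = √(34356.0929 + 196) = √34552.0929 = 185.881933
L = 5 × 185.881933 = 929.409664
V = π·3.75² × L = 44.178647 × 929.409664 = 41060.061165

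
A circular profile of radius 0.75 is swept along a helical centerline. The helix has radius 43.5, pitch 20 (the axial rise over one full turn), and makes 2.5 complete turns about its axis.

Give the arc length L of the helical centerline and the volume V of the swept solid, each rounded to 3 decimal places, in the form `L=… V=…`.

L=685.123 V=1210.713

2πR = 2π·43.5 = 273.318561
per-turn = √(273.318561² + 20²) = √(74703.0357 + 400) = √75103.0357 = 274.049331
L = 2.5 × 274.049331 = 685.123327
V = π·0.75² × L = 1.767146 × 685.123327 = 1210.712856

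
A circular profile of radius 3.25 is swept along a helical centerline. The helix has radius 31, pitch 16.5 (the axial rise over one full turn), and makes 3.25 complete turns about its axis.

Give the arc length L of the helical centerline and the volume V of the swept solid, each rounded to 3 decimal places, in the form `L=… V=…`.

L=635.298 V=21081.146

2πR = 2π·31 = 194.778745
per-turn = √(194.778745² + 16.5²) = √(37938.7593 + 272.25) = √38211.0093 = 195.476365
L = 3.25 × 195.476365 = 635.298187
V = π·3.25² × L = 33.183072 × 635.298187 = 21081.145724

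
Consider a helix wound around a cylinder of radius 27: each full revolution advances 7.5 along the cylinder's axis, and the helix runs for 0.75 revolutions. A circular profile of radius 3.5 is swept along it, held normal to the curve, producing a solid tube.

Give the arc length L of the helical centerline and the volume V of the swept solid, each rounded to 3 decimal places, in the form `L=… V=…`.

2πR = 2π·27 = 169.646003
per-turn = √(169.646003² + 7.5²) = √(28779.7664 + 56.25) = √28836.0164 = 169.811709
L = 0.75 × 169.811709 = 127.358782
V = π·3.5² × L = 38.484510 × 127.358782 = 4901.340304

L=127.359 V=4901.340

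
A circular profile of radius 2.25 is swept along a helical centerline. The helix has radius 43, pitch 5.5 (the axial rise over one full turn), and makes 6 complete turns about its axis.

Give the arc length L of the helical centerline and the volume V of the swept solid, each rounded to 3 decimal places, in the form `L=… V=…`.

2πR = 2π·43 = 270.176968
per-turn = √(270.176968² + 5.5²) = √(72995.5942 + 30.25) = √73025.8442 = 270.232944
L = 6 × 270.232944 = 1621.397665
V = π·2.25² × L = 15.904313 × 1621.397665 = 25787.215658

L=1621.398 V=25787.216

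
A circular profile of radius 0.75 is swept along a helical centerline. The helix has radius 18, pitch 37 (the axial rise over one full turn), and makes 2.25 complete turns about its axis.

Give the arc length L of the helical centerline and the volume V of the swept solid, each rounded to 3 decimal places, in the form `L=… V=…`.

2πR = 2π·18 = 113.097336
per-turn = √(113.097336² + 37²) = √(12791.0073 + 1369) = √14160.0073 = 118.995829
L = 2.25 × 118.995829 = 267.740615
V = π·0.75² × L = 1.767146 × 267.740615 = 473.136722

L=267.741 V=473.137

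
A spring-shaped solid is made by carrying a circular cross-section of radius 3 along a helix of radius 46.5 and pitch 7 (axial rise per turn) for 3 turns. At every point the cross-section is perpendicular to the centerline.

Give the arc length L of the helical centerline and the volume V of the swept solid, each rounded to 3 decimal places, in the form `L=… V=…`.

2πR = 2π·46.5 = 292.168117
per-turn = √(292.168117² + 7²) = √(85362.2085 + 49) = √85411.2085 = 292.251961
L = 3 × 292.251961 = 876.755882
V = π·3² × L = 28.274334 × 876.755882 = 24789.688534

L=876.756 V=24789.689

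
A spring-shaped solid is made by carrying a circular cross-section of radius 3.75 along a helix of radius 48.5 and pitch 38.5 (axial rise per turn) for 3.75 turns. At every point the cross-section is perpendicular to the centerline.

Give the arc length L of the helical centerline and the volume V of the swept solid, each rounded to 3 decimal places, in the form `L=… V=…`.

2πR = 2π·48.5 = 304.734487
per-turn = √(304.734487² + 38.5²) = √(92863.1078 + 1482.25) = √94345.3578 = 307.156894
L = 3.75 × 307.156894 = 1151.838354
V = π·3.75² × L = 44.178647 × 1151.838354 = 50886.659695

L=1151.838 V=50886.660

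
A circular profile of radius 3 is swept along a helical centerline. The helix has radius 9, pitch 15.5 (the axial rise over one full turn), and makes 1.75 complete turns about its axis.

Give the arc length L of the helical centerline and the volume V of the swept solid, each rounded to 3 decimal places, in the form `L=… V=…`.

2πR = 2π·9 = 56.548668
per-turn = √(56.548668² + 15.5²) = √(3197.7518 + 240.25) = √3438.0018 = 58.634476
L = 1.75 × 58.634476 = 102.610334
V = π·3² × L = 28.274334 × 102.610334 = 2901.238836

L=102.610 V=2901.239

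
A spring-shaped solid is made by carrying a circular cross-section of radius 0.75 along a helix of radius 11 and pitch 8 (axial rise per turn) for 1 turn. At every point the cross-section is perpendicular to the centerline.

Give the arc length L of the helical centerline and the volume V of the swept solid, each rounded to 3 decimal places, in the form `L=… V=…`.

L=69.576 V=122.952

2πR = 2π·11 = 69.115038
per-turn = √(69.115038² + 8²) = √(4776.8885 + 64) = √4840.8885 = 69.576494
L = 1 × 69.576494 = 69.576494
V = π·0.75² × L = 1.767146 × 69.576494 = 122.951814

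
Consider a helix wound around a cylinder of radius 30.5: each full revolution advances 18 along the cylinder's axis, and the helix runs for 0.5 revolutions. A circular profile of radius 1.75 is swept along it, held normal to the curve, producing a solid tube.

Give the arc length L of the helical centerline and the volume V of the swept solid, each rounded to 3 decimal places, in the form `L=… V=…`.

2πR = 2π·30.5 = 191.637152
per-turn = √(191.637152² + 18²) = √(36724.7980 + 324) = √37048.7980 = 192.480643
L = 0.5 × 192.480643 = 96.240322
V = π·1.75² × L = 9.621128 × 96.240322 = 925.940405

L=96.240 V=925.940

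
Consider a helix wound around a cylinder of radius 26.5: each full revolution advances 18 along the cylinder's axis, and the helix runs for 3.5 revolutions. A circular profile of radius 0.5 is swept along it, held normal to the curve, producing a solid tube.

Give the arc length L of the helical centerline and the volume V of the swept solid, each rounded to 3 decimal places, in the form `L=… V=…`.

L=586.161 V=460.370

2πR = 2π·26.5 = 166.504411
per-turn = √(166.504411² + 18²) = √(27723.7188 + 324) = √28047.7188 = 167.474532
L = 3.5 × 167.474532 = 586.160861
V = π·0.5² × L = 0.785398 × 586.160861 = 460.369664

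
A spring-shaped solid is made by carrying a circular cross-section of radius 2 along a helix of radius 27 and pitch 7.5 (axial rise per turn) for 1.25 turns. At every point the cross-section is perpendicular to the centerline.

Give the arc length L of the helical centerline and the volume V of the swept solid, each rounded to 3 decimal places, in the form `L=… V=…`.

2πR = 2π·27 = 169.646003
per-turn = √(169.646003² + 7.5²) = √(28779.7664 + 56.25) = √28836.0164 = 169.811709
L = 1.25 × 169.811709 = 212.264636
V = π·2² × L = 12.566371 × 212.264636 = 2667.396084

L=212.265 V=2667.396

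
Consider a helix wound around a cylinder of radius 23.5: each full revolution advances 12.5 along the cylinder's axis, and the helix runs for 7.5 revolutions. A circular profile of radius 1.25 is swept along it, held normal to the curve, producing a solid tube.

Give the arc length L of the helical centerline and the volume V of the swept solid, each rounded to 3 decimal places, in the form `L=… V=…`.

L=1111.373 V=5455.438

2πR = 2π·23.5 = 147.654855
per-turn = √(147.654855² + 12.5²) = √(21801.9561 + 156.25) = √21958.2061 = 148.183016
L = 7.5 × 148.183016 = 1111.372617
V = π·1.25² × L = 4.908739 × 1111.372617 = 5455.437578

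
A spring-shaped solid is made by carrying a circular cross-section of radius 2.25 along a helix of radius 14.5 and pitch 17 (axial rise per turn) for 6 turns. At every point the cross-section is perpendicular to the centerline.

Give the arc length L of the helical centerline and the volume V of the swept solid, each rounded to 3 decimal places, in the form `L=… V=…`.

2πR = 2π·14.5 = 91.106187
per-turn = √(91.106187² + 17²) = √(8300.3373 + 289) = √8589.3373 = 92.678678
L = 6 × 92.678678 = 556.072066
V = π·2.25² × L = 15.904313 × 556.072066 = 8843.944086

L=556.072 V=8843.944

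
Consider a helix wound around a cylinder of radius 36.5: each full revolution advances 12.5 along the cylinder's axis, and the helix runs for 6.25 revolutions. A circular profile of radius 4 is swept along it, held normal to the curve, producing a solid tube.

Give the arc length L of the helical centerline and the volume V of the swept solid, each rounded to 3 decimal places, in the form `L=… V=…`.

L=1435.479 V=72155.053

2πR = 2π·36.5 = 229.336264
per-turn = √(229.336264² + 12.5²) = √(52595.1219 + 156.25) = √52751.3719 = 229.676668
L = 6.25 × 229.676668 = 1435.479175
V = π·4² × L = 50.265482 × 1435.479175 = 72155.053309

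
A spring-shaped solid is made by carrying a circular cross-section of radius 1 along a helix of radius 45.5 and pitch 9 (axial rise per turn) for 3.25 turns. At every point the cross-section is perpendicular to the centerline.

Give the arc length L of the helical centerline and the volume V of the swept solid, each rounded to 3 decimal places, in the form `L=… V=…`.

2πR = 2π·45.5 = 285.884931
per-turn = √(285.884931² + 9²) = √(81730.1940 + 81) = √81811.1940 = 286.026562
L = 3.25 × 286.026562 = 929.586326
V = π·1² × L = 3.141593 × 929.586326 = 2920.381572

L=929.586 V=2920.382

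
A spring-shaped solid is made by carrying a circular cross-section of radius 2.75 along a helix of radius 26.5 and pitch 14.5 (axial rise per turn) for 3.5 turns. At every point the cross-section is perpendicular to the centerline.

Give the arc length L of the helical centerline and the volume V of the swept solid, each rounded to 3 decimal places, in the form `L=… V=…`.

L=584.971 V=13897.914

2πR = 2π·26.5 = 166.504411
per-turn = √(166.504411² + 14.5²) = √(27723.7188 + 210.25) = √27933.9688 = 167.134583
L = 3.5 × 167.134583 = 584.971040
V = π·2.75² × L = 23.758294 × 584.971040 = 13897.914203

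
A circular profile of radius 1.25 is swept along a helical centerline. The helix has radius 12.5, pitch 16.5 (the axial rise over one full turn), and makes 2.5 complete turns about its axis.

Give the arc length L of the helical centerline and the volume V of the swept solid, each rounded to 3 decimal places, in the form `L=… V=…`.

L=200.636 V=984.868

2πR = 2π·12.5 = 78.539816
per-turn = √(78.539816² + 16.5²) = √(6168.5028 + 272.25) = √6440.7528 = 80.254301
L = 2.5 × 80.254301 = 200.635751
V = π·1.25² × L = 4.908739 × 200.635751 = 984.868441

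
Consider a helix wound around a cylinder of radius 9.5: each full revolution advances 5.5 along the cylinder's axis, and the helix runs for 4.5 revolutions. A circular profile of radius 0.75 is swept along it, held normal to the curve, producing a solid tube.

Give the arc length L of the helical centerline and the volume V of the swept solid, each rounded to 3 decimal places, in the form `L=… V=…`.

L=269.744 V=476.677

2πR = 2π·9.5 = 59.690260
per-turn = √(59.690260² + 5.5²) = √(3562.9272 + 30.25) = √3593.1772 = 59.943116
L = 4.5 × 59.943116 = 269.744023
V = π·0.75² × L = 1.767146 × 269.744023 = 476.677036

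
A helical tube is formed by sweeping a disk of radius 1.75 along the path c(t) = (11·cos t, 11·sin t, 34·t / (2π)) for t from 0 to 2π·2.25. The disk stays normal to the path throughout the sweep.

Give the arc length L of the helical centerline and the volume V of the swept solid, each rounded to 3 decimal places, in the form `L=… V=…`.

L=173.307 V=1667.407

2πR = 2π·11 = 69.115038
per-turn = √(69.115038² + 34²) = √(4776.8885 + 1156) = √5932.8885 = 77.025246
L = 2.25 × 77.025246 = 173.306804
V = π·1.75² × L = 9.621128 × 173.306804 = 1667.406855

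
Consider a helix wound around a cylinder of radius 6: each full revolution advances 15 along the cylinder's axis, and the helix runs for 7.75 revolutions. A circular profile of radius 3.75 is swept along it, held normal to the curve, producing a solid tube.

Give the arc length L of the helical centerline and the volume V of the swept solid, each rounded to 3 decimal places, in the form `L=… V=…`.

2πR = 2π·6 = 37.699112
per-turn = √(37.699112² + 15²) = √(1421.2230 + 225) = √1646.2230 = 40.573674
L = 7.75 × 40.573674 = 314.445975
V = π·3.75² × L = 44.178647 × 314.445975 = 13891.797617

L=314.446 V=13891.798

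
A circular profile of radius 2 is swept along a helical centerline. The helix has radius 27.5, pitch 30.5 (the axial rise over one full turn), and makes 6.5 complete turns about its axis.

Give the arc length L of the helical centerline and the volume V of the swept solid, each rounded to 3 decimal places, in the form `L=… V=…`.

L=1140.482 V=14331.725

2πR = 2π·27.5 = 172.787596
per-turn = √(172.787596² + 30.5²) = √(29855.5533 + 930.25) = √30785.8033 = 175.458837
L = 6.5 × 175.458837 = 1140.482437
V = π·2² × L = 12.566371 × 1140.482437 = 14331.724987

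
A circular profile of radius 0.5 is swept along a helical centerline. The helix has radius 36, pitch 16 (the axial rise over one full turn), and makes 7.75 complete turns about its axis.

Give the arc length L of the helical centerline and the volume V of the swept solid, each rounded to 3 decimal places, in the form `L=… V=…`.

2πR = 2π·36 = 226.194671
per-turn = √(226.194671² + 16²) = √(51164.0292 + 256) = √51420.0292 = 226.759849
L = 7.75 × 226.759849 = 1757.388831
V = π·0.5² × L = 0.785398 × 1757.388831 = 1380.249961

L=1757.389 V=1380.250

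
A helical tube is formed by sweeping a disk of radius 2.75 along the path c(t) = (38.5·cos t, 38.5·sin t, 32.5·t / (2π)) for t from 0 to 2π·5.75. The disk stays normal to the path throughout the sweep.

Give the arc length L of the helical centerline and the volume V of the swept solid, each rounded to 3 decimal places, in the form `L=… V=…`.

L=1403.437 V=33343.281

2πR = 2π·38.5 = 241.902634
per-turn = √(241.902634² + 32.5²) = √(58516.8845 + 1056.25) = √59573.1345 = 244.076083
L = 5.75 × 244.076083 = 1403.437480
V = π·2.75² × L = 23.758294 × 1403.437480 = 33343.280873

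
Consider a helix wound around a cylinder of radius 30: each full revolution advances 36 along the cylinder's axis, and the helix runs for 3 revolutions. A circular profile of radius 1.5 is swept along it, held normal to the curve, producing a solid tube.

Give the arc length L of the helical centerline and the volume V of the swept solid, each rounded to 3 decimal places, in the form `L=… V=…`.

2πR = 2π·30 = 188.495559
per-turn = √(188.495559² + 36²) = √(35530.5758 + 1296) = √36826.5758 = 191.902517
L = 3 × 191.902517 = 575.707550
V = π·1.5² × L = 7.068583 × 575.707550 = 4069.436869

L=575.708 V=4069.437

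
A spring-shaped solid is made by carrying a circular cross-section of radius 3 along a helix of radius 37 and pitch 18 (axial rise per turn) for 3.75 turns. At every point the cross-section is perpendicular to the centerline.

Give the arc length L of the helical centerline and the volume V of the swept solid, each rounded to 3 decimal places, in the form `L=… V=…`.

L=874.401 V=24723.112

2πR = 2π·37 = 232.477856
per-turn = √(232.477856² + 18²) = √(54045.9537 + 324) = √54369.9537 = 233.173656
L = 3.75 × 233.173656 = 874.401209
V = π·3² × L = 28.274334 × 874.401209 = 24723.111724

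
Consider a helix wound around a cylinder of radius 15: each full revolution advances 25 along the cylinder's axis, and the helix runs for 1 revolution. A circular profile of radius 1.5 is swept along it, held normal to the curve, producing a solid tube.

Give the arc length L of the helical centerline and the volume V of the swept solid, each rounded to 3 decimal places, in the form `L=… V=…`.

L=97.507 V=689.237

2πR = 2π·15 = 94.247780
per-turn = √(94.247780² + 25²) = √(8882.6440 + 625) = √9507.6440 = 97.507148
L = 1 × 97.507148 = 97.507148
V = π·1.5² × L = 7.068583 × 97.507148 = 689.237416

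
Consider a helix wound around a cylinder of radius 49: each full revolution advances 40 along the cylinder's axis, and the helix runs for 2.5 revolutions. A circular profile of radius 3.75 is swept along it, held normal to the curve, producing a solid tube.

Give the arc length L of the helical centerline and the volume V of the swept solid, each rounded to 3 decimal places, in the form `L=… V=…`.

2πR = 2π·49 = 307.876080
per-turn = √(307.876080² + 40²) = √(94787.6807 + 1600) = √96387.6807 = 310.463654
L = 2.5 × 310.463654 = 776.159136
V = π·3.75² × L = 44.178647 × 776.159136 = 34289.660239

L=776.159 V=34289.660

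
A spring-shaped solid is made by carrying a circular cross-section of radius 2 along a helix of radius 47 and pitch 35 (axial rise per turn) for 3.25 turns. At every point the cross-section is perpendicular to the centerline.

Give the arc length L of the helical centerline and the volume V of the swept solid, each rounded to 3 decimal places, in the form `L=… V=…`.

2πR = 2π·47 = 295.309709
per-turn = √(295.309709² + 35²) = √(87207.8245 + 1225) = √88432.8245 = 297.376570
L = 3.25 × 297.376570 = 966.473853
V = π·2² × L = 12.566371 × 966.473853 = 12145.068627

L=966.474 V=12145.069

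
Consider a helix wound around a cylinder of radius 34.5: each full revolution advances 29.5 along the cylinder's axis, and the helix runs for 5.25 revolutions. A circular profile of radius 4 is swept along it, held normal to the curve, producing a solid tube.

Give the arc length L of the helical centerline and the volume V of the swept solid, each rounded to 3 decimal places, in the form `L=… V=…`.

L=1148.532 V=57731.514

2πR = 2π·34.5 = 216.769893
per-turn = √(216.769893² + 29.5²) = √(46989.1866 + 870.25) = √47859.4366 = 218.767997
L = 5.25 × 218.767997 = 1148.531985
V = π·4² × L = 50.265482 × 1148.531985 = 57731.514332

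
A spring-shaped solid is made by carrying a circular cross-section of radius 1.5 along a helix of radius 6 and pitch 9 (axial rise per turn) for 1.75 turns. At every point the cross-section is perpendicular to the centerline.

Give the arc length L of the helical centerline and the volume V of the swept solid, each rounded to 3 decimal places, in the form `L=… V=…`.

L=67.827 V=479.444

2πR = 2π·6 = 37.699112
per-turn = √(37.699112² + 9²) = √(1421.2230 + 81) = √1502.2230 = 38.758522
L = 1.75 × 38.758522 = 67.827414
V = π·1.5² × L = 7.068583 × 67.827414 = 479.443735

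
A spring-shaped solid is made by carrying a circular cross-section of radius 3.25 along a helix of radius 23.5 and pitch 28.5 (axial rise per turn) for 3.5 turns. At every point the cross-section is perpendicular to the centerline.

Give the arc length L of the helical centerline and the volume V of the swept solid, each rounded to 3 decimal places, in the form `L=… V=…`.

L=526.331 V=17465.270

2πR = 2π·23.5 = 147.654855
per-turn = √(147.654855² + 28.5²) = √(21801.9561 + 812.25) = √22614.2061 = 150.380205
L = 3.5 × 150.380205 = 526.330718
V = π·3.25² × L = 33.183072 × 526.330718 = 17465.270333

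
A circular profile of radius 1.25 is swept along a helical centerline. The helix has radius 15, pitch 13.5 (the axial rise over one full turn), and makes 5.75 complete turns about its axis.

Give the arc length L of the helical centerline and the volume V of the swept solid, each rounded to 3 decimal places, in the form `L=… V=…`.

L=547.456 V=2687.318

2πR = 2π·15 = 94.247780
per-turn = √(94.247780² + 13.5²) = √(8882.6440 + 182.25) = √9064.8940 = 95.209737
L = 5.75 × 95.209737 = 547.455986
V = π·1.25² × L = 4.908739 × 547.455986 = 2687.318287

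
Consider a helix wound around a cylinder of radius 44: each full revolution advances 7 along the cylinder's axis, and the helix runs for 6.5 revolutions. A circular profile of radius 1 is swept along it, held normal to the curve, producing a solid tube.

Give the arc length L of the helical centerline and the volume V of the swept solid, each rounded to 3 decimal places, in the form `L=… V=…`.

2πR = 2π·44 = 276.460154
per-turn = √(276.460154² + 7²) = √(76430.2165 + 49) = √76479.2165 = 276.548760
L = 6.5 × 276.548760 = 1797.566938
V = π·1² × L = 3.141593 × 1797.566938 = 5647.223087

L=1797.567 V=5647.223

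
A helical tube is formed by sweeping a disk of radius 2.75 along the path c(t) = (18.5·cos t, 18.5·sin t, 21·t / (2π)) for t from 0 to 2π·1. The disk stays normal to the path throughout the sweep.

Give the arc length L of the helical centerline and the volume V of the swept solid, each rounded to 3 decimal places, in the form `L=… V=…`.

L=118.121 V=2806.345

2πR = 2π·18.5 = 116.238928
per-turn = √(116.238928² + 21²) = √(13511.4884 + 441) = √13952.4884 = 118.120652
L = 1 × 118.120652 = 118.120652
V = π·2.75² × L = 23.758294 × 118.120652 = 2806.345230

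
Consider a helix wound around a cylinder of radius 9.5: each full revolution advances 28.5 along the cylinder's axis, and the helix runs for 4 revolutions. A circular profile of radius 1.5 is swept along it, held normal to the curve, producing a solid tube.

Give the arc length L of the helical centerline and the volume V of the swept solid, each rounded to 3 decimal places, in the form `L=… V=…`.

2πR = 2π·9.5 = 59.690260
per-turn = √(59.690260² + 28.5²) = √(3562.9272 + 812.25) = √4375.1772 = 66.145122
L = 4 × 66.145122 = 264.580489
V = π·1.5² × L = 7.068583 × 264.580489 = 1870.209269

L=264.580 V=1870.209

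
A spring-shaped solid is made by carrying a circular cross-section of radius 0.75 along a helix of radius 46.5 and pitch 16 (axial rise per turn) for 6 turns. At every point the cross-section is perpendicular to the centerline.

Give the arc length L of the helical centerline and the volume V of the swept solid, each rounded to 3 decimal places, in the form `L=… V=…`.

L=1755.635 V=3102.464

2πR = 2π·46.5 = 292.168117
per-turn = √(292.168117² + 16²) = √(85362.2085 + 256) = √85618.2085 = 292.605893
L = 6 × 292.605893 = 1755.635356
V = π·0.75² × L = 1.767146 × 1755.635356 = 3102.463765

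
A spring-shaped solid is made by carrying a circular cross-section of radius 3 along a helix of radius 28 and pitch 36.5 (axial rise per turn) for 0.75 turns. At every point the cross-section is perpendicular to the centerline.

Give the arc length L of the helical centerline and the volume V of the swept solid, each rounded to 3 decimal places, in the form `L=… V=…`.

2πR = 2π·28 = 175.929189
per-turn = √(175.929189² + 36.5²) = √(30951.0794 + 1332.25) = √32283.3294 = 179.675623
L = 0.75 × 179.675623 = 134.756717
V = π·3² × L = 28.274334 × 134.756717 = 3810.156411

L=134.757 V=3810.156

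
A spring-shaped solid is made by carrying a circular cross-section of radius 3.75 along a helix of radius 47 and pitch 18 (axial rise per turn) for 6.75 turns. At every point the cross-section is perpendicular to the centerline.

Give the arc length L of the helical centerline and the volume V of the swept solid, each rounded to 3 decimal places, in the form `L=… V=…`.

L=1997.040 V=88226.524

2πR = 2π·47 = 295.309709
per-turn = √(295.309709² + 18²) = √(87207.8245 + 324) = √87531.8245 = 295.857777
L = 6.75 × 295.857777 = 1997.039998
V = π·3.75² × L = 44.178647 × 1997.039998 = 88226.524495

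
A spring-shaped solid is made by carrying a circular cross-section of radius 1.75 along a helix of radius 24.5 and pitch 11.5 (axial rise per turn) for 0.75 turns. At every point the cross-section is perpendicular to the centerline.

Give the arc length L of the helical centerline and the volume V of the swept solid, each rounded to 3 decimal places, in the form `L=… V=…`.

2πR = 2π·24.5 = 153.938040
per-turn = √(153.938040² + 11.5²) = √(23696.9202 + 132.25) = √23829.1702 = 154.366998
L = 0.75 × 154.366998 = 115.775249
V = π·1.75² × L = 9.621128 × 115.775249 = 1113.888430

L=115.775 V=1113.888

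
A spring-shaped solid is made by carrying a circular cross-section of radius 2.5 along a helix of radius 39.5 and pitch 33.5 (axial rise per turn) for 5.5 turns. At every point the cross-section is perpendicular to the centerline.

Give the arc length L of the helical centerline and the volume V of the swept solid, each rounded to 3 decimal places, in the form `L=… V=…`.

2πR = 2π·39.5 = 248.185820
per-turn = √(248.185820² + 33.5²) = √(61596.2011 + 1122.25) = √62718.4511 = 250.436521
L = 5.5 × 250.436521 = 1377.400866
V = π·2.5² × L = 19.634954 × 1377.400866 = 27045.202754

L=1377.401 V=27045.203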